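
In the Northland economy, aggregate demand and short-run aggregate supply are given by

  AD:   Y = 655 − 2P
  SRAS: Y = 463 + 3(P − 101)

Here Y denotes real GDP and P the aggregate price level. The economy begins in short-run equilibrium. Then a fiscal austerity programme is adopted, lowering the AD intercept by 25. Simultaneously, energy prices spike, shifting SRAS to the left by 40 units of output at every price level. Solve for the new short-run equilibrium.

After both shocks: AD is Y = 630 − 2P and SRAS is Y = 120 + 3P.
Setting them equal: 510 = 5P, so P = 102.
Y = 630 − 2·102 = 426.

P = 102, Y = 426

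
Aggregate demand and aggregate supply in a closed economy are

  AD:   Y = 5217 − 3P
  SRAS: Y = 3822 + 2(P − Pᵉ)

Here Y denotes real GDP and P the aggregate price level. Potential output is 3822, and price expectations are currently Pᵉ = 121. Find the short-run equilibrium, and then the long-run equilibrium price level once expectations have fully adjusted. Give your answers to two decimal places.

Short run: P = 327.40, Y = 4234.80. Long run: P = 465.00.

Short run: with Pᵉ = 121, SRAS is Y = 3580 + 2P. Setting AD = SRAS gives 1637 = 5P, so P = 327.40 and Y = 5217 − 3P = 4234.80.
Output 4234.80 is above potential 3822, so over time expected prices rise and SRAS shifts left until Y returns to 3822.
Long run: Y = 3822 on the AD curve gives 3822 = 5217 − 3P, so P = 465.00.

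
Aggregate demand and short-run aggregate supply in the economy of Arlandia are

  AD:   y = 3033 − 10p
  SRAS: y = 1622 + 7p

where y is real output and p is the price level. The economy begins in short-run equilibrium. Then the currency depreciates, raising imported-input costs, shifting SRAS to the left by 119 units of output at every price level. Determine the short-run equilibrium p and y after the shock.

This is a negative supply shock: SRAS shifts left.
New SRAS: y = 1503 + 7p.
Set AD = SRAS: 3033 − 10p = 1503 + 7p, so 1530 = 17p and p = 90.
y = 3033 − 10·90 = 2133.

p = 90, y = 2133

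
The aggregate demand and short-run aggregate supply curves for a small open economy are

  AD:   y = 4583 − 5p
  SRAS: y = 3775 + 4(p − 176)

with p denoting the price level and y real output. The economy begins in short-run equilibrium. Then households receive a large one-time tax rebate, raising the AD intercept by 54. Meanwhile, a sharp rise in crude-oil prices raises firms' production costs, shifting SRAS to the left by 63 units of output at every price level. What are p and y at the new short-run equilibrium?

p = 181, y = 3732

After both shocks: AD is y = 4637 − 5p and SRAS is y = 3008 + 4p.
Setting them equal: 1629 = 9p, so p = 181.
y = 4637 − 5·181 = 3732.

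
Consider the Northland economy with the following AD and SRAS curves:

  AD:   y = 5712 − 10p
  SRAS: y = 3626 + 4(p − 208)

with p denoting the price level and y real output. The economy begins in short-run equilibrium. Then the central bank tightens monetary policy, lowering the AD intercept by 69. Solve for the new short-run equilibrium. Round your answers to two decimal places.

This is a negative demand shock: AD shifts left.
New AD: y = 5643 − 10p.
SRAS can be written y = 2794 + 4p.
Set AD = SRAS: 5643 − 10p = 2794 + 4p, so 2849 = 14p and p = 203.50.
Substituting into AD, y = 3608.00.

p = 203.50, y = 3608.00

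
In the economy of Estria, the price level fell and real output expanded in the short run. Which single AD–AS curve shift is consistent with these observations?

P fell and Y rose. An AD shift moves P and Y in the same direction; an SRAS shift moves them in opposite directions.
Here P and Y moved in opposite directions, so the SRAS curve shifted.
Since Y rose, SRAS shifted right.

SRAS shifted right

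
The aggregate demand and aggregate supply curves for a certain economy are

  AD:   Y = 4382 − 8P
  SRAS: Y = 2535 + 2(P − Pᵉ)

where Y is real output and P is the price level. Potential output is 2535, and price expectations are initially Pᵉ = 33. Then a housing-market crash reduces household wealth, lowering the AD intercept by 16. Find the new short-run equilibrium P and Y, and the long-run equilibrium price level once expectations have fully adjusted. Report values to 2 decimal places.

AD shifts left: new AD is Y = 4366 − 8P. With Pᵉ = 33, SRAS is Y = 2469 + 2P.
Short run: 4366 − 8P = 2469 + 2P gives 1897 = 10P, so P = 189.70 and Y = 4366 − 8P = 2848.40.
Y = 2848.40 is above potential 2535; expectations adjust and SRAS shifts left until Y = 2535.
Long run: on the new AD curve, 2535 = 4366 − 8P gives P = 228.88.

Short run: P = 189.70, Y = 2848.40. Long run: P = 228.88.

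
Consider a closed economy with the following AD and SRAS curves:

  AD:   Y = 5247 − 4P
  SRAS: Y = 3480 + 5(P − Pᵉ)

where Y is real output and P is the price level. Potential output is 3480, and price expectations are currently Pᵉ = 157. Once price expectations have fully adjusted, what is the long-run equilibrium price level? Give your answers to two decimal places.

Short run: with Pᵉ = 157, SRAS is Y = 2695 + 5P. Setting AD = SRAS gives 2552 = 9P, so P = 283.56 and Y = 5247 − 4P = 4112.78.
Output 4112.78 is above potential 3480, so over time expected prices rise and SRAS shifts left until Y returns to 3480.
Long run: Y = 3480 on the AD curve gives 3480 = 5247 − 4P, so P = 441.75.

Long-run P = 441.75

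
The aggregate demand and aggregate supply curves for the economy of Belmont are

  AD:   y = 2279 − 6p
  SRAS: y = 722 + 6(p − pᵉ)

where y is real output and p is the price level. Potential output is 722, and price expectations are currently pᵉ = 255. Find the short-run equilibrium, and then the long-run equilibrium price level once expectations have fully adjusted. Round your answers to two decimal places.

Short run: with pᵉ = 255, SRAS is y = 6p − 808. Setting AD = SRAS gives 3087 = 12p, so p = 257.25 and y = 2279 − 6p = 735.50.
Output 735.50 is above potential 722, so over time expected prices rise and SRAS shifts left until y returns to 722.
Long run: y = 722 on the AD curve gives 722 = 2279 − 6p, so p = 259.50.

Short run: p = 257.25, y = 735.50. Long run: p = 259.50.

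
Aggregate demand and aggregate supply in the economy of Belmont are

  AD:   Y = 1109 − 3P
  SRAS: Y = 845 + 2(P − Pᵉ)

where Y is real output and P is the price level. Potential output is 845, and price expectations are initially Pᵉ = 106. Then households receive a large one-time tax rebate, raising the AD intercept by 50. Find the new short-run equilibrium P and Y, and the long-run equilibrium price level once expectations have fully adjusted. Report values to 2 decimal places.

Short run: P = 105.20, Y = 843.40. Long run: P = 104.67.

AD shifts right: new AD is Y = 1159 − 3P. With Pᵉ = 106, SRAS is Y = 633 + 2P.
Short run: 1159 − 3P = 633 + 2P gives 526 = 5P, so P = 105.20 and Y = 1159 − 3P = 843.40.
Y = 843.40 is below potential 845; expectations adjust and SRAS shifts right until Y = 845.
Long run: on the new AD curve, 845 = 1159 − 3P gives P = 104.67.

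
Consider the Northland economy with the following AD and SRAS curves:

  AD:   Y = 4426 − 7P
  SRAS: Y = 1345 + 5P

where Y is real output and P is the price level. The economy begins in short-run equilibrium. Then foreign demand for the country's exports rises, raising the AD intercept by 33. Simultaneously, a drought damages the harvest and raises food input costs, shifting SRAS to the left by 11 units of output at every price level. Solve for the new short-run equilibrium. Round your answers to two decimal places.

After both shocks: AD is Y = 4459 − 7P and SRAS is Y = 1334 + 5P.
Setting them equal: 3125 = 12P, so P = 260.42.
Substituting into AD, Y = 2636.08.

P = 260.42, Y = 2636.08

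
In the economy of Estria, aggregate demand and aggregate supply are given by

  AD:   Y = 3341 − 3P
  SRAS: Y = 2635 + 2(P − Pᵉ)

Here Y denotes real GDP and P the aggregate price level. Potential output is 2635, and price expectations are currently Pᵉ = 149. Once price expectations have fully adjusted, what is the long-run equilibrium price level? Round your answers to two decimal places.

Long-run P = 235.33

Short run: with Pᵉ = 149, SRAS is Y = 2337 + 2P. Setting AD = SRAS gives 1004 = 5P, so P = 200.80 and Y = 3341 − 3P = 2738.60.
Output 2738.60 is above potential 2635, so over time expected prices rise and SRAS shifts left until Y returns to 2635.
Long run: Y = 2635 on the AD curve gives 2635 = 3341 − 3P, so P = 235.33.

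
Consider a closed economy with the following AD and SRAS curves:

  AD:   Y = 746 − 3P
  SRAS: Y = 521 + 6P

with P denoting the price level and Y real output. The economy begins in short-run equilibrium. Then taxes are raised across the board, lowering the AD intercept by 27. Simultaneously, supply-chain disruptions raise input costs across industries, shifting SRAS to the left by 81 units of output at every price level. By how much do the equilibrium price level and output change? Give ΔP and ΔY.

After both shocks: AD is Y = 719 − 3P and SRAS is Y = 440 + 6P.
Setting them equal: 279 = 9P, so P = 31.
Y = 719 − 3·31 = 626.
Initially P = 25, Y = 671, so ΔP = +6 and ΔY = -45.

ΔP = +6, ΔY = -45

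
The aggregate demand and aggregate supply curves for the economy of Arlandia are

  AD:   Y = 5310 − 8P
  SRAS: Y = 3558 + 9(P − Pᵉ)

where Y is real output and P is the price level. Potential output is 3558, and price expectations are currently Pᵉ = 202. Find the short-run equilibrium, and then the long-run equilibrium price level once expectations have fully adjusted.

Short run: with Pᵉ = 202, SRAS is Y = 1740 + 9P. Setting AD = SRAS gives 3570 = 17P, so P = 210 and Y = 5310 − 8·210 = 3630.
Output 3630 is above potential 3558, so over time expected prices rise and SRAS shifts left until Y returns to 3558.
Long run: Y = 3558 on the AD curve gives 3558 = 5310 − 8P, so P = 219.

Short run: P = 210, Y = 3630. Long run: P = 219.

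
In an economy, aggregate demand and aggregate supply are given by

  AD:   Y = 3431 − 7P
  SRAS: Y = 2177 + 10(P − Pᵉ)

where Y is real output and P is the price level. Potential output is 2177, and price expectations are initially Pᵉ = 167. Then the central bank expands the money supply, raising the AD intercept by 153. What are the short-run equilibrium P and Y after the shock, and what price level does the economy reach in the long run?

AD shifts right: new AD is Y = 3584 − 7P. With Pᵉ = 167, SRAS is Y = 507 + 10P.
Short run: 3584 − 7P = 507 + 10P gives 3077 = 17P, so P = 181 and Y = 3584 − 7·181 = 2317.
Y = 2317 is above potential 2177; expectations adjust and SRAS shifts left until Y = 2177.
Long run: on the new AD curve, 2177 = 3584 − 7P gives P = 201.

Short run: P = 181, Y = 2317. Long run: P = 201.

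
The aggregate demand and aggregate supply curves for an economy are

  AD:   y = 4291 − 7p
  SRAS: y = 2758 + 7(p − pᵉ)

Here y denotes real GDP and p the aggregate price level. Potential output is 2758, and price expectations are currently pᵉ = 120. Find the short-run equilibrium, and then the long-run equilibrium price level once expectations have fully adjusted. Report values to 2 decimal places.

Short run: with pᵉ = 120, SRAS is y = 1918 + 7p. Setting AD = SRAS gives 2373 = 14p, so p = 169.50 and y = 4291 − 7p = 3104.50.
Output 3104.50 is above potential 2758, so over time expected prices rise and SRAS shifts left until y returns to 2758.
Long run: y = 2758 on the AD curve gives 2758 = 4291 − 7p, so p = 219.00.

Short run: p = 169.50, y = 3104.50. Long run: p = 219.00.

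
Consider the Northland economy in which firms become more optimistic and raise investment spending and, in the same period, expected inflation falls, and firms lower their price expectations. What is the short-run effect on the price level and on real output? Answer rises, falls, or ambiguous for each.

Price level: ambiguous; output: rises

The first event is a positive demand shock: AD shifts right, which by itself pushes P up and Y up.
The second is a favourable supply shock: SRAS shifts right, which by itself pushes P down and Y up.
The two shocks push P in opposite directions, so the effect on P is ambiguous. Both shocks push Y up, so Y rises.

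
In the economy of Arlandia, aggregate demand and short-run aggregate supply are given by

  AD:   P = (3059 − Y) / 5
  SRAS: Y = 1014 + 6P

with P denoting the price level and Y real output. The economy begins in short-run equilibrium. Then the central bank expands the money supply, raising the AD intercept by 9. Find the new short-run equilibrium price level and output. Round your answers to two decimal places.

P = 186.73, Y = 2134.36

This is a positive demand shock: AD shifts right.
New AD: Y = 3068 − 5P.
Set AD = SRAS: 3068 − 5P = 1014 + 6P, so 2054 = 11P and P = 186.73.
Substituting into AD, Y = 2134.36.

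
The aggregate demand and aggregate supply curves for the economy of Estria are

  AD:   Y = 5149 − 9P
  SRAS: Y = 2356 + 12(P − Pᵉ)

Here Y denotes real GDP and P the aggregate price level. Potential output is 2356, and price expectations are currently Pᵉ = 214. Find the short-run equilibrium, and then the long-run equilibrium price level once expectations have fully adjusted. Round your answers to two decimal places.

Short run: with Pᵉ = 214, SRAS is Y = 12P − 212. Setting AD = SRAS gives 5361 = 21P, so P = 255.29 and Y = 5149 − 9P = 2851.43.
Output 2851.43 is above potential 2356, so over time expected prices rise and SRAS shifts left until Y returns to 2356.
Long run: Y = 2356 on the AD curve gives 2356 = 5149 − 9P, so P = 310.33.

Short run: P = 255.29, Y = 2851.43. Long run: P = 310.33.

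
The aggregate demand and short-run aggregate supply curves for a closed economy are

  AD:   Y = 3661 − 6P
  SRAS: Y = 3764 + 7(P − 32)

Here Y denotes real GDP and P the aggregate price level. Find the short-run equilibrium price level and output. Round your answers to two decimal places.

P = 9.31, Y = 3605.15

Write SRAS as Y = 3764 + 7P − 224 = 3540 + 7P.
Set AD = SRAS: 3661 − 6P = 3540 + 7P, so 121 = 13P and P = 9.31.
Substituting into AD, Y = 3661 − 6P = 3605.15.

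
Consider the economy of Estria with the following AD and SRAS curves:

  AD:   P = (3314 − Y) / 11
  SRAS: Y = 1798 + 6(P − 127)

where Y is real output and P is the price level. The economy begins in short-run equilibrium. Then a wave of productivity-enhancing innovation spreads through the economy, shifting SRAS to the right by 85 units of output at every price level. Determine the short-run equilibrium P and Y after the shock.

This is a positive supply shock: SRAS shifts right.
New SRAS: Y = 1121 + 6P.
Set AD = SRAS: 3314 − 11P = 1121 + 6P, so 2193 = 17P and P = 129.
Y = 3314 − 11·129 = 1895.

P = 129, Y = 1895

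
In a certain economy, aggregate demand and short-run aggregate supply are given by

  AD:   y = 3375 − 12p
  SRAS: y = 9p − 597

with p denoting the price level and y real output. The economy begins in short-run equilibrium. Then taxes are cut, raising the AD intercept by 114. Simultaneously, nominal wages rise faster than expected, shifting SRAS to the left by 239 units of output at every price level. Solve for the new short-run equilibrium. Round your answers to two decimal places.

p = 205.95, y = 1017.57

After both shocks: AD is y = 3489 − 12p and SRAS is y = 9p − 836.
Setting them equal: 4325 = 21p, so p = 205.95.
Substituting into AD, y = 1017.57.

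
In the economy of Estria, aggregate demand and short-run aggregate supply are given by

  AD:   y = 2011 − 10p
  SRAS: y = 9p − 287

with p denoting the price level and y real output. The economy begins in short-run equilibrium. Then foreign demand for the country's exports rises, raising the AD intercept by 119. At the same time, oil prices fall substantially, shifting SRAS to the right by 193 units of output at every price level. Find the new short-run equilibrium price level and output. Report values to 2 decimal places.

After both shocks: AD is y = 2130 − 10p and SRAS is y = 9p − 94.
Setting them equal: 2224 = 19p, so p = 117.05.
Substituting into AD, y = 959.47.

p = 117.05, y = 959.47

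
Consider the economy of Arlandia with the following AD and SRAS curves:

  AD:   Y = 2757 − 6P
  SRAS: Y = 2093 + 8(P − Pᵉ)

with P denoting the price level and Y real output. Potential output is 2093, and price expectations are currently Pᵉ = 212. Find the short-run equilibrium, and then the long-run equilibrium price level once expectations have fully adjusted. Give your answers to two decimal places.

Short run: P = 168.57, Y = 1745.57. Long run: P = 110.67.

Short run: with Pᵉ = 212, SRAS is Y = 397 + 8P. Setting AD = SRAS gives 2360 = 14P, so P = 168.57 and Y = 2757 − 6P = 1745.57.
Output 1745.57 is below potential 2093, so over time expected prices fall and SRAS shifts right until Y returns to 2093.
Long run: Y = 2093 on the AD curve gives 2093 = 2757 − 6P, so P = 110.67.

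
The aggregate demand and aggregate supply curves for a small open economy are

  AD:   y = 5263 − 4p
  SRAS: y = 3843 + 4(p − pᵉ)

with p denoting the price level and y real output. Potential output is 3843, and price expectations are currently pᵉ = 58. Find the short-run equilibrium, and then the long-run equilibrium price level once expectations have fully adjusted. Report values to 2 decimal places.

Short run: p = 206.50, y = 4437.00. Long run: p = 355.00.

Short run: with pᵉ = 58, SRAS is y = 3611 + 4p. Setting AD = SRAS gives 1652 = 8p, so p = 206.50 and y = 5263 − 4p = 4437.00.
Output 4437.00 is above potential 3843, so over time expected prices rise and SRAS shifts left until y returns to 3843.
Long run: y = 3843 on the AD curve gives 3843 = 5263 − 4p, so p = 355.00.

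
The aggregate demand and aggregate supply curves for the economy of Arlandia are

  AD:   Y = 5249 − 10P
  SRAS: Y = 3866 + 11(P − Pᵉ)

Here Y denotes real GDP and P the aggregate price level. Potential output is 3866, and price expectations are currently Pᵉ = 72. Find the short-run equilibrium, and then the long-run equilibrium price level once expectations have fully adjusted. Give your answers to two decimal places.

Short run: P = 103.57, Y = 4213.29. Long run: P = 138.30.

Short run: with Pᵉ = 72, SRAS is Y = 3074 + 11P. Setting AD = SRAS gives 2175 = 21P, so P = 103.57 and Y = 5249 − 10P = 4213.29.
Output 4213.29 is above potential 3866, so over time expected prices rise and SRAS shifts left until Y returns to 3866.
Long run: Y = 3866 on the AD curve gives 3866 = 5249 − 10P, so P = 138.30.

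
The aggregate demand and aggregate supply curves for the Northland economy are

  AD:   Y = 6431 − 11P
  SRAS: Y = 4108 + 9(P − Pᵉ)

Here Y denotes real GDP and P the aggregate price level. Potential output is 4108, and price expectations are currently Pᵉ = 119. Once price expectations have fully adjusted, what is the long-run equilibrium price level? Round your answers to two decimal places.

Long-run P = 211.18

Short run: with Pᵉ = 119, SRAS is Y = 3037 + 9P. Setting AD = SRAS gives 3394 = 20P, so P = 169.70 and Y = 6431 − 11P = 4564.30.
Output 4564.30 is above potential 4108, so over time expected prices rise and SRAS shifts left until Y returns to 4108.
Long run: Y = 4108 on the AD curve gives 4108 = 6431 − 11P, so P = 211.18.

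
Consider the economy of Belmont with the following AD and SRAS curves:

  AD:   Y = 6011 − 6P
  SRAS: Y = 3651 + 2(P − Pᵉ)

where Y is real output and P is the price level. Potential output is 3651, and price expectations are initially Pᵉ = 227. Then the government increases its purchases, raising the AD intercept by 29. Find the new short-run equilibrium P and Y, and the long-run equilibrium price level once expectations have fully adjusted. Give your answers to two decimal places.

Short run: P = 355.38, Y = 3907.75. Long run: P = 398.17.

AD shifts right: new AD is Y = 6040 − 6P. With Pᵉ = 227, SRAS is Y = 3197 + 2P.
Short run: 6040 − 6P = 3197 + 2P gives 2843 = 8P, so P = 355.38 and Y = 6040 − 6P = 3907.75.
Y = 3907.75 is above potential 3651; expectations adjust and SRAS shifts left until Y = 3651.
Long run: on the new AD curve, 3651 = 6040 − 6P gives P = 398.17.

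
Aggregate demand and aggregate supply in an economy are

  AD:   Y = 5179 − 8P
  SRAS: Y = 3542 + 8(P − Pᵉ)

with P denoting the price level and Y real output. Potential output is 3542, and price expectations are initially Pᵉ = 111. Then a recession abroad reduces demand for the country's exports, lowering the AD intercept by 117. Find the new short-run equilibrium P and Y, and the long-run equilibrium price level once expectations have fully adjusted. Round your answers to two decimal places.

AD shifts left: new AD is Y = 5062 − 8P. With Pᵉ = 111, SRAS is Y = 2654 + 8P.
Short run: 5062 − 8P = 2654 + 8P gives 2408 = 16P, so P = 150.50 and Y = 5062 − 8P = 3858.00.
Y = 3858.00 is above potential 3542; expectations adjust and SRAS shifts left until Y = 3542.
Long run: on the new AD curve, 3542 = 5062 − 8P gives P = 190.00.

Short run: P = 150.50, Y = 3858.00. Long run: P = 190.00.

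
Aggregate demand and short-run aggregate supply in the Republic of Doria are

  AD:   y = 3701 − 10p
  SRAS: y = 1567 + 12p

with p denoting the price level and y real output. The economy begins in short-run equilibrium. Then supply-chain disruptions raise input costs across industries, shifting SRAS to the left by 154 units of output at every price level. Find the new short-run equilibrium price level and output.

p = 104, y = 2661

This is a negative supply shock: SRAS shifts left.
New SRAS: y = 1413 + 12p.
Set AD = SRAS: 3701 − 10p = 1413 + 12p, so 2288 = 22p and p = 104.
y = 3701 − 10·104 = 2661.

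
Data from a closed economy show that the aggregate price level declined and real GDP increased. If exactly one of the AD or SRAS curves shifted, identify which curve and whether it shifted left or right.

SRAS shifted right

P fell and Y rose. An AD shift moves P and Y in the same direction; an SRAS shift moves them in opposite directions.
Here P and Y moved in opposite directions, so the SRAS curve shifted.
Since Y rose, SRAS shifted right.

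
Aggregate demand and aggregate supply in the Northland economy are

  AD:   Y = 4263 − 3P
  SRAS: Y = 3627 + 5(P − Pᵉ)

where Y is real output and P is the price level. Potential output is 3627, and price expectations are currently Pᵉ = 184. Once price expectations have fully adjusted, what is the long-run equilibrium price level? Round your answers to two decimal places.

Short run: with Pᵉ = 184, SRAS is Y = 2707 + 5P. Setting AD = SRAS gives 1556 = 8P, so P = 194.50 and Y = 4263 − 3P = 3679.50.
Output 3679.50 is above potential 3627, so over time expected prices rise and SRAS shifts left until Y returns to 3627.
Long run: Y = 3627 on the AD curve gives 3627 = 4263 − 3P, so P = 212.00.

Long-run P = 212.00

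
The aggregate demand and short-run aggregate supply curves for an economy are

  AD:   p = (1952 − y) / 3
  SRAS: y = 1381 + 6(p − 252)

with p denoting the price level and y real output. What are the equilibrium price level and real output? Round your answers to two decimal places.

p = 231.44, y = 1257.67

Write SRAS as y = 1381 + 6p − 1512 = 6p − 131.
Rearrange AD to y = 1952 − 3p.
Set AD = SRAS: 1952 − 3p = 6p − 131, so 2083 = 9p and p = 231.44.
Substituting into AD, y = 1952 − 3p = 1257.67.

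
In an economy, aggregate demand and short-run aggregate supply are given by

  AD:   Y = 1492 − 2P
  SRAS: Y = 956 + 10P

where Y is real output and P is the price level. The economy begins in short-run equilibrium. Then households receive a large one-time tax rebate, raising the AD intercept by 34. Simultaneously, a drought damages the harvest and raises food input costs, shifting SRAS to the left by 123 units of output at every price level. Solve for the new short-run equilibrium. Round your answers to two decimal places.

After both shocks: AD is Y = 1526 − 2P and SRAS is Y = 833 + 10P.
Setting them equal: 693 = 12P, so P = 57.75.
Substituting into AD, Y = 1410.50.

P = 57.75, Y = 1410.50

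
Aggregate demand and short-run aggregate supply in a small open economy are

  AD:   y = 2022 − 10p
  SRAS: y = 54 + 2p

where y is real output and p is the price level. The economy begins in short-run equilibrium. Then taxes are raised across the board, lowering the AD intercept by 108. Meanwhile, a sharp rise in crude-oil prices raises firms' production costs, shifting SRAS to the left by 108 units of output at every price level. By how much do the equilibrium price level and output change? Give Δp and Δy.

Δp = +0, Δy = -108

After both shocks: AD is y = 1914 − 10p and SRAS is y = 2p − 54.
Setting them equal: 1968 = 12p, so p = 164.
y = 1914 − 10·164 = 274.
Initially p = 164, y = 382, so Δp = +0 and Δy = -108.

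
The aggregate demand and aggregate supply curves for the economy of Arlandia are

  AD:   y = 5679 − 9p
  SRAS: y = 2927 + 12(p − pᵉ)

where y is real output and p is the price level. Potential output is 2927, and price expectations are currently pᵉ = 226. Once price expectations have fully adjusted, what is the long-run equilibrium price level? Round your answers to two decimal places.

Short run: with pᵉ = 226, SRAS is y = 215 + 12p. Setting AD = SRAS gives 5464 = 21p, so p = 260.19 and y = 5679 − 9p = 3337.29.
Output 3337.29 is above potential 2927, so over time expected prices rise and SRAS shifts left until y returns to 2927.
Long run: y = 2927 on the AD curve gives 2927 = 5679 − 9p, so p = 305.78.

Long-run p = 305.78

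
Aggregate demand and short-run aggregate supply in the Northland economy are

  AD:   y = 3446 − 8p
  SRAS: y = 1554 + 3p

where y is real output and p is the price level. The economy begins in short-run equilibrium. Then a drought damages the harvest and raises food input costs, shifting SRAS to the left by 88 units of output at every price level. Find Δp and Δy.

Δp = +8, Δy = -64

This is a negative supply shock: SRAS shifts left.
New SRAS: y = 1466 + 3p.
Set AD = SRAS: 3446 − 8p = 1466 + 3p, so 1980 = 11p and p = 180.
y = 3446 − 8·180 = 2006.
Initially p = 172, y = 2070, so Δp = +8 and Δy = -64.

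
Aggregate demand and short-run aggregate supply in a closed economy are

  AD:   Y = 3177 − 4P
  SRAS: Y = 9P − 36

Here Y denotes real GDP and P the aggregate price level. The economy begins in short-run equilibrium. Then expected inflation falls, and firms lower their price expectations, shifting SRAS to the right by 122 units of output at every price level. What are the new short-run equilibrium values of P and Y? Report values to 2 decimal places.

P = 237.77, Y = 2225.92

This is a positive supply shock: SRAS shifts right.
New SRAS: Y = 86 + 9P.
Set AD = SRAS: 3177 − 4P = 86 + 9P, so 3091 = 13P and P = 237.77.
Substituting into AD, Y = 2225.92.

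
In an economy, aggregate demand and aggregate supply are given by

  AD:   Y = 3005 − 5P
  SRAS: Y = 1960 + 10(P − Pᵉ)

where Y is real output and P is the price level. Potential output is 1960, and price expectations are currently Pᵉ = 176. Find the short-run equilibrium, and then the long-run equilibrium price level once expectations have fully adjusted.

Short run: with Pᵉ = 176, SRAS is Y = 200 + 10P. Setting AD = SRAS gives 2805 = 15P, so P = 187 and Y = 3005 − 5·187 = 2070.
Output 2070 is above potential 1960, so over time expected prices rise and SRAS shifts left until Y returns to 1960.
Long run: Y = 1960 on the AD curve gives 1960 = 3005 − 5P, so P = 209.

Short run: P = 187, Y = 2070. Long run: P = 209.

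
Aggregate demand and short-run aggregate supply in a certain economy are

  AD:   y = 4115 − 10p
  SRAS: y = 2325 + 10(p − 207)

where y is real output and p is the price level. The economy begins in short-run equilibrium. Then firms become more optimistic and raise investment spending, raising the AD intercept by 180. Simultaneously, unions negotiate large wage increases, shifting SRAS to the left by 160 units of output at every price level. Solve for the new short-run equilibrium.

p = 210, y = 2195

After both shocks: AD is y = 4295 − 10p and SRAS is y = 95 + 10p.
Setting them equal: 4200 = 20p, so p = 210.
y = 4295 − 10·210 = 2195.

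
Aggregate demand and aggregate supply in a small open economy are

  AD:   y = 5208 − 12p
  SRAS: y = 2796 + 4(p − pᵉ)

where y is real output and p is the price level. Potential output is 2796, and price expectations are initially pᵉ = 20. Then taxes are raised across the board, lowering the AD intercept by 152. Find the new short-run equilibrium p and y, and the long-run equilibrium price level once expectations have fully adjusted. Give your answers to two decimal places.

Short run: p = 146.25, y = 3301.00. Long run: p = 188.33.

AD shifts left: new AD is y = 5056 − 12p. With pᵉ = 20, SRAS is y = 2716 + 4p.
Short run: 5056 − 12p = 2716 + 4p gives 2340 = 16p, so p = 146.25 and y = 5056 − 12p = 3301.00.
y = 3301.00 is above potential 2796; expectations adjust and SRAS shifts left until y = 2796.
Long run: on the new AD curve, 2796 = 5056 − 12p gives p = 188.33.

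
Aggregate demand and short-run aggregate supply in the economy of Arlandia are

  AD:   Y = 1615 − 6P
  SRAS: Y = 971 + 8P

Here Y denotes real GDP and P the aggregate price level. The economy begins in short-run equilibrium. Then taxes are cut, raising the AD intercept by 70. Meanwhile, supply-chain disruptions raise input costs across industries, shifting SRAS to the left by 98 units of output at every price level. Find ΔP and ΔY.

After both shocks: AD is Y = 1685 − 6P and SRAS is Y = 873 + 8P.
Setting them equal: 812 = 14P, so P = 58.
Y = 1685 − 6·58 = 1337.
Initially P = 46, Y = 1339, so ΔP = +12 and ΔY = -2.

ΔP = +12, ΔY = -2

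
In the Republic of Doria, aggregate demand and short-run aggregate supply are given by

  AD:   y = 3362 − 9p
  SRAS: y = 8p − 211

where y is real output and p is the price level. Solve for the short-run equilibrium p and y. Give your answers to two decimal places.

Set AD = SRAS: 3362 − 9p = 8p − 211, so 3573 = 17p and p = 210.18.
Substituting into AD, y = 3362 − 9p = 1470.41.

p = 210.18, y = 1470.41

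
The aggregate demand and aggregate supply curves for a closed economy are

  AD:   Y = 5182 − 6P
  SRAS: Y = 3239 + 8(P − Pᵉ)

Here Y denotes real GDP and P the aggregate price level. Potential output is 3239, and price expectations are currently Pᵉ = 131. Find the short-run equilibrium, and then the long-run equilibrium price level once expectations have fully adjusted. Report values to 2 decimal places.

Short run: P = 213.64, Y = 3900.14. Long run: P = 323.83.

Short run: with Pᵉ = 131, SRAS is Y = 2191 + 8P. Setting AD = SRAS gives 2991 = 14P, so P = 213.64 and Y = 5182 − 6P = 3900.14.
Output 3900.14 is above potential 3239, so over time expected prices rise and SRAS shifts left until Y returns to 3239.
Long run: Y = 3239 on the AD curve gives 3239 = 5182 − 6P, so P = 323.83.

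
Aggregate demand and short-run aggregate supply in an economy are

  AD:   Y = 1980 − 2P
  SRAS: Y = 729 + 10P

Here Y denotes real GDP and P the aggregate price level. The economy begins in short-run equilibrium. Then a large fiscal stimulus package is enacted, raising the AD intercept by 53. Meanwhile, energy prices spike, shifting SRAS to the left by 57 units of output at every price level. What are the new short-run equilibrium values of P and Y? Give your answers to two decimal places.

P = 113.42, Y = 1806.17

After both shocks: AD is Y = 2033 − 2P and SRAS is Y = 672 + 10P.
Setting them equal: 1361 = 12P, so P = 113.42.
Substituting into AD, Y = 1806.17.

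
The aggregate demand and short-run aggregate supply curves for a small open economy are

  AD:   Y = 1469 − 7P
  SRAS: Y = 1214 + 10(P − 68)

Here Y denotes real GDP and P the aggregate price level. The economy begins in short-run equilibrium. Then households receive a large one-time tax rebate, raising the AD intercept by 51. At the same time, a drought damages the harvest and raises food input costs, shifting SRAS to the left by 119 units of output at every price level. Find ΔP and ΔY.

After both shocks: AD is Y = 1520 − 7P and SRAS is Y = 415 + 10P.
Setting them equal: 1105 = 17P, so P = 65.
Y = 1520 − 7·65 = 1065.
Initially P = 55, Y = 1084, so ΔP = +10 and ΔY = -19.

ΔP = +10, ΔY = -19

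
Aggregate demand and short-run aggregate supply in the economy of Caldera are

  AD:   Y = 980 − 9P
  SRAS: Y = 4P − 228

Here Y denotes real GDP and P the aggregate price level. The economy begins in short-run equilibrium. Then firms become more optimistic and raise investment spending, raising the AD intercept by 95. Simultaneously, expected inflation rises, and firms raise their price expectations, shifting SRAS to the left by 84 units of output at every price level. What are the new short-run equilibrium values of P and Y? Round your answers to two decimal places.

After both shocks: AD is Y = 1075 − 9P and SRAS is Y = 4P − 312.
Setting them equal: 1387 = 13P, so P = 106.69.
Substituting into AD, Y = 114.77.

P = 106.69, Y = 114.77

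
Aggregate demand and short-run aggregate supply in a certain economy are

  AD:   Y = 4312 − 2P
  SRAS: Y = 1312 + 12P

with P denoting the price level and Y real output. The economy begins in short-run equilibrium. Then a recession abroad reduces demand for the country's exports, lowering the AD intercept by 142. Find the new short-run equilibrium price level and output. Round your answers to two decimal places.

P = 204.14, Y = 3761.71

This is a negative demand shock: AD shifts left.
New AD: Y = 4170 − 2P.
Set AD = SRAS: 4170 − 2P = 1312 + 12P, so 2858 = 14P and P = 204.14.
Substituting into AD, Y = 3761.71.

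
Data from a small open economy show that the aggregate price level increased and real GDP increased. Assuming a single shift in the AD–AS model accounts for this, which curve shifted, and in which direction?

P rose and Y rose. An AD shift moves P and Y in the same direction; an SRAS shift moves them in opposite directions.
Here P and Y moved in the same direction, so the AD curve shifted.
Since Y rose, AD shifted right.

AD shifted right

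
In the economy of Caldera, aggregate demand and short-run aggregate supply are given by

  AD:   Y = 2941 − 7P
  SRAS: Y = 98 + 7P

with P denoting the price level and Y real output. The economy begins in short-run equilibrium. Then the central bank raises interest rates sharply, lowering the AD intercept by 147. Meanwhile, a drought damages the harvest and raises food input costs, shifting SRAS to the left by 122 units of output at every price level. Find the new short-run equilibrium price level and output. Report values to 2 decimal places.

After both shocks: AD is Y = 2794 − 7P and SRAS is Y = 7P − 24.
Setting them equal: 2818 = 14P, so P = 201.29.
Substituting into AD, Y = 1385.00.

P = 201.29, Y = 1385.00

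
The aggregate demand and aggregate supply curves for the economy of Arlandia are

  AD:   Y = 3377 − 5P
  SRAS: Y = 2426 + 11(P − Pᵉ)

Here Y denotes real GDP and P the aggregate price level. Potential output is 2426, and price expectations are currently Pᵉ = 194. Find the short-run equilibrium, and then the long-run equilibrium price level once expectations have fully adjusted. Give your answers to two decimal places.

Short run: P = 192.81, Y = 2412.94. Long run: P = 190.20.

Short run: with Pᵉ = 194, SRAS is Y = 292 + 11P. Setting AD = SRAS gives 3085 = 16P, so P = 192.81 and Y = 3377 − 5P = 2412.94.
Output 2412.94 is below potential 2426, so over time expected prices fall and SRAS shifts right until Y returns to 2426.
Long run: Y = 2426 on the AD curve gives 2426 = 3377 − 5P, so P = 190.20.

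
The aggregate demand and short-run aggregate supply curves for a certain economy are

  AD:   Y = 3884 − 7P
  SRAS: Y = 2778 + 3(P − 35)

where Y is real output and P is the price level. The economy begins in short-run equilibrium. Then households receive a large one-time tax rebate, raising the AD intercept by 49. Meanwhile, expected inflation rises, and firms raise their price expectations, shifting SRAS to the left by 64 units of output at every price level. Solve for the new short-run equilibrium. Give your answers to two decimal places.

After both shocks: AD is Y = 3933 − 7P and SRAS is Y = 2609 + 3P.
Setting them equal: 1324 = 10P, so P = 132.40.
Substituting into AD, Y = 3006.20.

P = 132.40, Y = 3006.20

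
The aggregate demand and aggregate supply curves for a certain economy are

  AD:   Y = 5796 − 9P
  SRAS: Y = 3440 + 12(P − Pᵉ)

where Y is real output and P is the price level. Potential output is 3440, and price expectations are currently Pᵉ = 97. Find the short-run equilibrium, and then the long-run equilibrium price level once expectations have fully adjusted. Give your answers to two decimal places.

Short run: P = 167.62, Y = 4287.43. Long run: P = 261.78.

Short run: with Pᵉ = 97, SRAS is Y = 2276 + 12P. Setting AD = SRAS gives 3520 = 21P, so P = 167.62 and Y = 5796 − 9P = 4287.43.
Output 4287.43 is above potential 3440, so over time expected prices rise and SRAS shifts left until Y returns to 3440.
Long run: Y = 3440 on the AD curve gives 3440 = 5796 − 9P, so P = 261.78.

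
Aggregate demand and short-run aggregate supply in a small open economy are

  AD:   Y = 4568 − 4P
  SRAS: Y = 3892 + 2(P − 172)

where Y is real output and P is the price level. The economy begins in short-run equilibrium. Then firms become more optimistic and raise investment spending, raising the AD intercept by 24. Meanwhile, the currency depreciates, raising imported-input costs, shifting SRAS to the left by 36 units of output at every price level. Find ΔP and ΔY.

ΔP = +10, ΔY = -16

After both shocks: AD is Y = 4592 − 4P and SRAS is Y = 3512 + 2P.
Setting them equal: 1080 = 6P, so P = 180.
Y = 4592 − 4·180 = 3872.
Initially P = 170, Y = 3888, so ΔP = +10 and ΔY = -16.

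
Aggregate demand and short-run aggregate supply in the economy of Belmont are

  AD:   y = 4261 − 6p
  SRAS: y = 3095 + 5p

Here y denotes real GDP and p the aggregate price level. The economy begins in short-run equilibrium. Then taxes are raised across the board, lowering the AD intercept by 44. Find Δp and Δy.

This is a negative demand shock: AD shifts left.
New AD: y = 4217 − 6p.
Set AD = SRAS: 4217 − 6p = 3095 + 5p, so 1122 = 11p and p = 102.
y = 4217 − 6·102 = 3605.
Initially p = 106, y = 3625, so Δp = -4 and Δy = -20.

Δp = -4, Δy = -20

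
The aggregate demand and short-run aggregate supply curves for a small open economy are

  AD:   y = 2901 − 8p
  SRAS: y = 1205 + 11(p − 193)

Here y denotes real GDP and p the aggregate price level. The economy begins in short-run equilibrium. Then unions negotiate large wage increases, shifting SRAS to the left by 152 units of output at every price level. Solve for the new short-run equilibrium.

p = 209, y = 1229

This is a negative supply shock: SRAS shifts left.
New SRAS: y = 11p − 1070.
Set AD = SRAS: 2901 − 8p = 11p − 1070, so 3971 = 19p and p = 209.
y = 2901 − 8·209 = 1229.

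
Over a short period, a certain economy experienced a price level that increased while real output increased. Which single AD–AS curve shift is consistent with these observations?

P rose and Y rose. An AD shift moves P and Y in the same direction; an SRAS shift moves them in opposite directions.
Here P and Y moved in the same direction, so the AD curve shifted.
Since Y rose, AD shifted right.

AD shifted right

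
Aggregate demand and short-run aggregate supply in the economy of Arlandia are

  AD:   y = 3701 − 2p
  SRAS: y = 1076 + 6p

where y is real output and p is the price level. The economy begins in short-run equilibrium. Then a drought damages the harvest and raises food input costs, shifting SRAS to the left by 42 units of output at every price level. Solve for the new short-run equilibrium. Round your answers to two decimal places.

This is a negative supply shock: SRAS shifts left.
New SRAS: y = 1034 + 6p.
Set AD = SRAS: 3701 − 2p = 1034 + 6p, so 2667 = 8p and p = 333.38.
Substituting into AD, y = 3034.25.

p = 333.38, y = 3034.25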